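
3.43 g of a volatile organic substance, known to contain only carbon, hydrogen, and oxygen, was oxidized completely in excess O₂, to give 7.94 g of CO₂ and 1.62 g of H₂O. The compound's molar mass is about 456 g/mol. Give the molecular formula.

C24H24O9

mol C = 7.94 g CO₂ ÷ 44.009 g/mol = 0.1804 mol
mol H = 2 × 1.62 g H₂O ÷ 18.015 g/mol = 0.1799 mol
mass O = 3.43 − (2.167 + 0.1813) = 1.082 g → mol O = 1.082 ÷ 15.999 = 0.06761 mol
Divide by the smallest (0.06761 mol): C 2.668, H 2.660, O 1.000
Multiplying each by 3 gives whole numbers: C 8.01, H 7.98, O 3.00
Empirical formula: C8H8O3
Empirical-formula mass = 152.15 g/mol; 456 ÷ 152.15 ≈ 3, so the molecular formula is C24H24O9.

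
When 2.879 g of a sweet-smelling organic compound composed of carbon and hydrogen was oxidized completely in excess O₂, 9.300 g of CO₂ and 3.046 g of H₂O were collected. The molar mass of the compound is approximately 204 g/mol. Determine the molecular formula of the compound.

C15H24

mol C = 9.300 g CO₂ ÷ 44.009 g/mol = 0.21132 mol
mol H = 2 × 3.046 g H₂O ÷ 18.015 g/mol = 0.33816 mol
Divide by the smallest (0.21132 mol): C 1.000, H 1.600
Multiplying each by 5 gives whole numbers: C 5.00, H 8.00
Empirical formula: C5H8
Empirical-formula mass = 68.12 g/mol; 204 ÷ 68.12 ≈ 3, so the molecular formula is C15H24.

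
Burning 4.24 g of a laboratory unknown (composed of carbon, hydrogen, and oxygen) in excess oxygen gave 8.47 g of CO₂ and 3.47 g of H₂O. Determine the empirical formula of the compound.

mol C = 8.47 g CO₂ ÷ 44.009 g/mol = 0.1925 mol
mol H = 2 × 3.47 g H₂O ÷ 18.015 g/mol = 0.3852 mol
mass O = 4.24 − (2.312 + 0.3883) = 1.540 g → mol O = 1.540 ÷ 15.999 = 0.09626 mol
Divide by the smallest (0.09626 mol): C 1.999, H 4.002, O 1.000

C2H4O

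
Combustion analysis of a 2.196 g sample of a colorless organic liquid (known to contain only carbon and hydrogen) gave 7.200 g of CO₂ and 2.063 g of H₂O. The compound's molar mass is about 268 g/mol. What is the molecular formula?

C20H28

mol C = 7.200 g CO₂ ÷ 44.009 g/mol = 0.16360 mol
mol H = 2 × 2.063 g H₂O ÷ 18.015 g/mol = 0.22903 mol
Divide by the smallest (0.16360 mol): C 1.000, H 1.400
Multiplying each by 5 gives whole numbers: C 5.00, H 7.00
Empirical formula: C5H7
Empirical-formula mass = 67.11 g/mol; 268 ÷ 67.11 ≈ 4, so the molecular formula is C20H28.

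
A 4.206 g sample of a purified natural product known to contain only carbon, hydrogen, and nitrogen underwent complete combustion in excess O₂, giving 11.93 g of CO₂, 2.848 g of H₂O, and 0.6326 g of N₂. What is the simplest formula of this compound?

C6H7N

mol C = 11.93 g CO₂ ÷ 44.009 g/mol = 0.27108 mol
mol H = 2 × 2.848 g H₂O ÷ 18.015 g/mol = 0.31618 mol
mol N = 2 × 0.6326 g N₂ ÷ 28.014 g/mol = 0.045163 mol
Divide by the smallest (0.045163 mol): C 6.002, H 7.001, N 1.000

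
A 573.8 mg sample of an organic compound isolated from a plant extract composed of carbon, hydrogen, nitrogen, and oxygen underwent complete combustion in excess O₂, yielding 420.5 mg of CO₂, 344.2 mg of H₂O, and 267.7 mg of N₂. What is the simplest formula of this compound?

mol C = 0.4205 g CO₂ ÷ 44.009 g/mol = 0.0095549 mol
mol H = 2 × 0.3442 g H₂O ÷ 18.015 g/mol = 0.038213 mol
mol N = 2 × 0.2677 g N₂ ÷ 28.014 g/mol = 0.019112 mol
mass O = 0.5738 − (0.11476 + 0.038518 + 0.26770) = 0.15282 g → mol O = 0.15282 ÷ 15.999 = 0.0095517 mol
Divide by the smallest (0.0095517 mol): C 1.000, H 4.001, N 2.001, O 1.000

CH4N2O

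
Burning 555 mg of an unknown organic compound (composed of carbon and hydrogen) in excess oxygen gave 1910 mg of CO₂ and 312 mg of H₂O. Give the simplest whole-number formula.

C5H4

mol C = 1.91 g CO₂ ÷ 44.009 g/mol = 0.04340 mol
mol H = 2 × 0.312 g H₂O ÷ 18.015 g/mol = 0.03464 mol
Divide by the smallest (0.03464 mol): C 1.253, H 1.000
Multiplying each by 4 gives whole numbers: C 5.01, H 4.00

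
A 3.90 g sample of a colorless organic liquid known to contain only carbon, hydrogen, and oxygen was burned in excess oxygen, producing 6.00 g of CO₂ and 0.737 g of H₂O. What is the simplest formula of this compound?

mol C = 6.00 g CO₂ ÷ 44.009 g/mol = 0.1363 mol
mol H = 2 × 0.737 g H₂O ÷ 18.015 g/mol = 0.08182 mol
mass O = 3.90 − (1.638 + 0.08248) = 2.180 g → mol O = 2.180 ÷ 15.999 = 0.1363 mol
Divide by the smallest (0.08182 mol): C 1.666, H 1.000, O 1.665
Multiplying each by 3 gives whole numbers: C 5.00, H 3.00, O 5.00

C5H3O5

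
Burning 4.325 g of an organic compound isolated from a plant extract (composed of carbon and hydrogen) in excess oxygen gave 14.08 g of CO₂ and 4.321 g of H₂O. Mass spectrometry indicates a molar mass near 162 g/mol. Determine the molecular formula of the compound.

C12H18

mol C = 14.08 g CO₂ ÷ 44.009 g/mol = 0.31993 mol
mol H = 2 × 4.321 g H₂O ÷ 18.015 g/mol = 0.47971 mol
Divide by the smallest (0.31993 mol): C 1.000, H 1.499
Multiplying each by 2 gives whole numbers: C 2.00, H 3.00
Empirical formula: C2H3
Empirical-formula mass = 27.05 g/mol; 162 ÷ 27.05 ≈ 6, so the molecular formula is C12H18.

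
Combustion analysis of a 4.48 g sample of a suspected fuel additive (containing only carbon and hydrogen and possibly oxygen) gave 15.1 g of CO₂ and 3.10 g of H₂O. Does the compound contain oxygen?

mol C = 15.1 g CO₂ ÷ 44.009 g/mol = 0.3431 mol
mol H = 2 × 3.10 g H₂O ÷ 18.015 g/mol = 0.3442 mol
C and H together account for 4.468 g — essentially the entire 4.48 g sample — so the compound contains no oxygen.

no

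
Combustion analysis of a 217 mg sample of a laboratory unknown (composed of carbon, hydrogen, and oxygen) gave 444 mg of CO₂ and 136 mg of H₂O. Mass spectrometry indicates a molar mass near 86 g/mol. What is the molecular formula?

C4H6O2

mol C = 0.444 g CO₂ ÷ 44.009 g/mol = 0.01009 mol
mol H = 2 × 0.136 g H₂O ÷ 18.015 g/mol = 0.01510 mol
mass O = 0.217 − (0.1212 + 0.01522) = 0.08060 g → mol O = 0.08060 ÷ 15.999 = 0.005038 mol
Divide by the smallest (0.005038 mol): C 2.003, H 2.997, O 1.000
Empirical formula: C2H3O
Empirical-formula mass = 43.05 g/mol; 86 ÷ 43.05 ≈ 2, so the molecular formula is C4H6O2.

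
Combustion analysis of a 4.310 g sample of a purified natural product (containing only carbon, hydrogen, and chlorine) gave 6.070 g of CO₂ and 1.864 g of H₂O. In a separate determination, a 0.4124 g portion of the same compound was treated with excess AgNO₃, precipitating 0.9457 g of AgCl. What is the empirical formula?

mol C = 6.070 g CO₂ ÷ 44.009 g/mol = 0.13793 mol
mol H = 2 × 1.864 g H₂O ÷ 18.015 g/mol = 0.20694 mol
From the AgCl data: mol Cl per gram of compound = (0.9457 ÷ 143.318) ÷ 0.4124 = 0.016001 mol/g, so in the 4.310 g combustion sample mol Cl = 0.068962 mol
Divide by the smallest (0.068962 mol): C 2.000, H 3.001, Cl 1.000

C2H3Cl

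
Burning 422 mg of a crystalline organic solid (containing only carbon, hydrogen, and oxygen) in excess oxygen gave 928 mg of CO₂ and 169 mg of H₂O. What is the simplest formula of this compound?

mol C = 0.928 g CO₂ ÷ 44.009 g/mol = 0.02109 mol
mol H = 2 × 0.169 g H₂O ÷ 18.015 g/mol = 0.01876 mol
mass O = 0.422 − (0.2533 + 0.01891) = 0.1498 g → mol O = 0.1498 ÷ 15.999 = 0.009364 mol
Divide by the smallest (0.009364 mol): C 2.252, H 2.004, O 1.000
Multiplying each by 4 gives whole numbers: C 9.01, H 8.01, O 4.00

C9H8O4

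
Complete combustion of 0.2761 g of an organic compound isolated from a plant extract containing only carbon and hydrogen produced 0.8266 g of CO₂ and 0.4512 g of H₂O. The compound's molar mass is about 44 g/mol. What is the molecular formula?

C3H8

mol C = 0.8266 g CO₂ ÷ 44.009 g/mol = 0.018783 mol
mol H = 2 × 0.4512 g H₂O ÷ 18.015 g/mol = 0.050092 mol
Divide by the smallest (0.018783 mol): C 1.000, H 2.667
Multiplying each by 3 gives whole numbers: C 3.00, H 8.00
Empirical formula: C3H8
Empirical-formula mass = 44.10 g/mol; 44 ÷ 44.10 ≈ 1, so the molecular formula is C3H8.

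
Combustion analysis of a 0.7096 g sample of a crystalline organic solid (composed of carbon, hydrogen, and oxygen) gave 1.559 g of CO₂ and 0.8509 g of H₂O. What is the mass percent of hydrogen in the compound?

13.42%

mol C = 1.559 g CO₂ ÷ 44.009 g/mol = 0.035425 mol
mol H = 2 × 0.8509 g H₂O ÷ 18.015 g/mol = 0.094466 mol
mass O = 0.7096 − (0.42548 + 0.095221) = 0.18889 g → mol O = 0.18889 ÷ 15.999 = 0.011807 mol
mass % H = 0.095221 g ÷ 0.7096 g × 100%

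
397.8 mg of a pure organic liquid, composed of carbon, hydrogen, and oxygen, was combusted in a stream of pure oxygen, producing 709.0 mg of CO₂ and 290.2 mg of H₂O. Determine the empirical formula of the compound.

C3H6O2

mol C = 0.7090 g CO₂ ÷ 44.009 g/mol = 0.016110 mol
mol H = 2 × 0.2902 g H₂O ÷ 18.015 g/mol = 0.032218 mol
mass O = 0.3978 − (0.19350 + 0.032475) = 0.17182 g → mol O = 0.17182 ÷ 15.999 = 0.010740 mol
Divide by the smallest (0.010740 mol): C 1.500, H 3.000, O 1.000
Multiplying each by 2 gives whole numbers: C 3.00, H 6.00, O 2.00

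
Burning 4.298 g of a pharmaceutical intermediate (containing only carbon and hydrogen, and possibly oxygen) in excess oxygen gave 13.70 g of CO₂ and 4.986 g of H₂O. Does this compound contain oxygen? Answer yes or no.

mol C = 13.70 g CO₂ ÷ 44.009 g/mol = 0.31130 mol
mol H = 2 × 4.986 g H₂O ÷ 18.015 g/mol = 0.55354 mol
C and H together account for 4.2970 g — essentially the entire 4.298 g sample — so the compound contains no oxygen.

no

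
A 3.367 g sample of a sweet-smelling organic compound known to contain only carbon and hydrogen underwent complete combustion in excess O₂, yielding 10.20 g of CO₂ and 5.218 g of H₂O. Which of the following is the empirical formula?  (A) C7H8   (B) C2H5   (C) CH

(B) C2H5

mol C = 10.20 g CO₂ ÷ 44.009 g/mol = 0.23177 mol
mol H = 2 × 5.218 g H₂O ÷ 18.015 g/mol = 0.57930 mol
Divide by the smallest (0.23177 mol): C 1.000, H 2.499
Multiplying each by 2 gives whole numbers: C 2.00, H 5.00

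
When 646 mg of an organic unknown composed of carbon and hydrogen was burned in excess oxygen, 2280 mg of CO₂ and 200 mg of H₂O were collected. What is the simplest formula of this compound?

C7H3

mol C = 2.28 g CO₂ ÷ 44.009 g/mol = 0.05181 mol
mol H = 2 × 0.200 g H₂O ÷ 18.015 g/mol = 0.02220 mol
Divide by the smallest (0.02220 mol): C 2.333, H 1.000
Multiplying each by 3 gives whole numbers: C 7.00, H 3.00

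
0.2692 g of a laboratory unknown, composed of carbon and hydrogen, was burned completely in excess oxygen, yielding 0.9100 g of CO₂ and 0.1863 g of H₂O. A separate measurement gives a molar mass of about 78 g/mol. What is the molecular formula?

C6H6

mol C = 0.9100 g CO₂ ÷ 44.009 g/mol = 0.020678 mol
mol H = 2 × 0.1863 g H₂O ÷ 18.015 g/mol = 0.020683 mol
Divide by the smallest (0.020678 mol): C 1.000, H 1.000
Empirical formula: CH
Empirical-formula mass = 13.02 g/mol; 78 ÷ 13.02 ≈ 6, so the molecular formula is C6H6.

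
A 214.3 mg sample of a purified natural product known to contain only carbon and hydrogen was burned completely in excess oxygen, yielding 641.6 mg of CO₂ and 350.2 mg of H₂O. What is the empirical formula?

C3H8

mol C = 0.6416 g CO₂ ÷ 44.009 g/mol = 0.014579 mol
mol H = 2 × 0.3502 g H₂O ÷ 18.015 g/mol = 0.038879 mol
Divide by the smallest (0.014579 mol): C 1.000, H 2.667
Multiplying each by 3 gives whole numbers: C 3.00, H 8.00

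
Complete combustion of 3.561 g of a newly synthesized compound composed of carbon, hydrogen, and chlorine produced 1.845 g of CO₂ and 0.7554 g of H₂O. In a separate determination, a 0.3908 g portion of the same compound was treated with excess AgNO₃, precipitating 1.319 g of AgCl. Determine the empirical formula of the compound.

CH2Cl2

mol C = 1.845 g CO₂ ÷ 44.009 g/mol = 0.041923 mol
mol H = 2 × 0.7554 g H₂O ÷ 18.015 g/mol = 0.083863 mol
From the AgCl data: mol Cl per gram of compound = (1.319 ÷ 143.318) ÷ 0.3908 = 0.023550 mol/g, so in the 3.561 g combustion sample mol Cl = 0.083861 mol
Divide by the smallest (0.041923 mol): C 1.000, H 2.000, Cl 2.000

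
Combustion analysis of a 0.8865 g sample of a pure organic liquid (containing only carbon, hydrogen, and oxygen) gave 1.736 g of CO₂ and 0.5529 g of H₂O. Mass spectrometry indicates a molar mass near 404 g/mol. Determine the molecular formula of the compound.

C18H28O10

mol C = 1.736 g CO₂ ÷ 44.009 g/mol = 0.039446 mol
mol H = 2 × 0.5529 g H₂O ÷ 18.015 g/mol = 0.061382 mol
mass O = 0.8865 − (0.47379 + 0.061873) = 0.35084 g → mol O = 0.35084 ÷ 15.999 = 0.021929 mol
Divide by the smallest (0.021929 mol): C 1.799, H 2.799, O 1.000
Multiplying each by 5 gives whole numbers: C 8.99, H 14.00, O 5.00
Empirical formula: C9H14O5
Empirical-formula mass = 202.21 g/mol; 404 ÷ 202.21 ≈ 2, so the molecular formula is C18H28O10.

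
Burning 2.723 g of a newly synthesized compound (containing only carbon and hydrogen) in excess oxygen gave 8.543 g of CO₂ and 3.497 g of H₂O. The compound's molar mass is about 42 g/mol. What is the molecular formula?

mol C = 8.543 g CO₂ ÷ 44.009 g/mol = 0.19412 mol
mol H = 2 × 3.497 g H₂O ÷ 18.015 g/mol = 0.38823 mol
Divide by the smallest (0.19412 mol): C 1.000, H 2.000
Empirical formula: CH2
Empirical-formula mass = 14.03 g/mol; 42 ÷ 14.03 ≈ 3, so the molecular formula is C3H6.

C3H6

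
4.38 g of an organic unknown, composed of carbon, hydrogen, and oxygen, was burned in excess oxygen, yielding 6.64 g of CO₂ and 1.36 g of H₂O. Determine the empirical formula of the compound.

mol C = 6.64 g CO₂ ÷ 44.009 g/mol = 0.1509 mol
mol H = 2 × 1.36 g H₂O ÷ 18.015 g/mol = 0.1510 mol
mass O = 4.38 − (1.812 + 0.1522) = 2.416 g → mol O = 2.416 ÷ 15.999 = 0.1510 mol
Divide by the smallest (0.1509 mol): C 1.000, H 1.001, O 1.001

CHO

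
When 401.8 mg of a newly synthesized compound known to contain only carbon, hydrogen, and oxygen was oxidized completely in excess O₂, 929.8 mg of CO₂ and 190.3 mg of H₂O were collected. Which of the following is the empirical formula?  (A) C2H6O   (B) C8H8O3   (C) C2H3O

mol C = 0.9298 g CO₂ ÷ 44.009 g/mol = 0.021127 mol
mol H = 2 × 0.1903 g H₂O ÷ 18.015 g/mol = 0.021127 mol
mass O = 0.4018 − (0.25376 + 0.021296) = 0.12674 g → mol O = 0.12674 ÷ 15.999 = 0.0079219 mol
Divide by the smallest (0.0079219 mol): C 2.667, H 2.667, O 1.000
Multiplying each by 3 gives whole numbers: C 8.00, H 8.00, O 3.00

(B) C8H8O3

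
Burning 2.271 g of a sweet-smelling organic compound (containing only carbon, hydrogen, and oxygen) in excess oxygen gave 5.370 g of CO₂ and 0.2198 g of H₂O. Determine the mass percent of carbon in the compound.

mol C = 5.370 g CO₂ ÷ 44.009 g/mol = 0.12202 mol
mol H = 2 × 0.2198 g H₂O ÷ 18.015 g/mol = 0.024402 mol
mass O = 2.271 − (1.4656 + 0.024597) = 0.78081 g → mol O = 0.78081 ÷ 15.999 = 0.048804 mol
mass % C = 1.4656 g ÷ 2.271 g × 100%

64.53%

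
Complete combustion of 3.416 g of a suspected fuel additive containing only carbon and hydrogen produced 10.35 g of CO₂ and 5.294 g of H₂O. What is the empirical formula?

mol C = 10.35 g CO₂ ÷ 44.009 g/mol = 0.23518 mol
mol H = 2 × 5.294 g H₂O ÷ 18.015 g/mol = 0.58773 mol
Divide by the smallest (0.23518 mol): C 1.000, H 2.499
Multiplying each by 2 gives whole numbers: C 2.00, H 5.00

C2H5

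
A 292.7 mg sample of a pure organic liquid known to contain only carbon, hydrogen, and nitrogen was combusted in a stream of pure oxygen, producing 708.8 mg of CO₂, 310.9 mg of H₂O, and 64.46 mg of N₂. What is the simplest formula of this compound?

C7H15N2

mol C = 0.7088 g CO₂ ÷ 44.009 g/mol = 0.016106 mol
mol H = 2 × 0.3109 g H₂O ÷ 18.015 g/mol = 0.034516 mol
mol N = 2 × 0.06446 g N₂ ÷ 28.014 g/mol = 0.0046020 mol
Divide by the smallest (0.0046020 mol): C 3.500, H 7.500, N 1.000
Multiplying each by 2 gives whole numbers: C 7.00, H 15.00, N 2.00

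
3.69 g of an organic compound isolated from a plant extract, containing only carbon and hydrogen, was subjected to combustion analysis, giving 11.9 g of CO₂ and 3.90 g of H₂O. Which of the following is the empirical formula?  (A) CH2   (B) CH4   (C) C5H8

(C) C5H8

mol C = 11.9 g CO₂ ÷ 44.009 g/mol = 0.2704 mol
mol H = 2 × 3.90 g H₂O ÷ 18.015 g/mol = 0.4330 mol
Divide by the smallest (0.2704 mol): C 1.000, H 1.601
Multiplying each by 5 gives whole numbers: C 5.00, H 8.01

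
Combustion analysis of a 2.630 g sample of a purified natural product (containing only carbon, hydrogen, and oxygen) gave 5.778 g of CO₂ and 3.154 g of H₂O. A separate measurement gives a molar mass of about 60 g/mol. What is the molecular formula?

mol C = 5.778 g CO₂ ÷ 44.009 g/mol = 0.13129 mol
mol H = 2 × 3.154 g H₂O ÷ 18.015 g/mol = 0.35015 mol
mass O = 2.630 − (1.5769 + 0.35295) = 0.70011 g → mol O = 0.70011 ÷ 15.999 = 0.043759 mol
Divide by the smallest (0.043759 mol): C 3.000, H 8.002, O 1.000
Empirical formula: C3H8O
Empirical-formula mass = 60.10 g/mol; 60 ÷ 60.10 ≈ 1, so the molecular formula is C3H8O.

C3H8O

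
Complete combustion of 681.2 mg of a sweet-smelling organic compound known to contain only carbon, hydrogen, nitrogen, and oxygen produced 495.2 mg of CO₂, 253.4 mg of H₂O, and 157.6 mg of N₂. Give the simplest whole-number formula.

mol C = 0.4952 g CO₂ ÷ 44.009 g/mol = 0.011252 mol
mol H = 2 × 0.2534 g H₂O ÷ 18.015 g/mol = 0.028132 mol
mol N = 2 × 0.1576 g N₂ ÷ 28.014 g/mol = 0.011252 mol
mass O = 0.6812 − (0.13515 + 0.028357 + 0.15760) = 0.36009 g → mol O = 0.36009 ÷ 15.999 = 0.022507 mol
Divide by the smallest (0.011252 mol): C 1.000, H 2.500, N 1.000, O 2.000
Multiplying each by 2 gives whole numbers: C 2.00, H 5.00, N 2.00, O 4.00

C2H5N2O4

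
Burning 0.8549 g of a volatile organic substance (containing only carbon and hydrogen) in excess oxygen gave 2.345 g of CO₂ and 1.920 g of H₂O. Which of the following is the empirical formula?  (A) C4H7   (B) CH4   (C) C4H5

mol C = 2.345 g CO₂ ÷ 44.009 g/mol = 0.053285 mol
mol H = 2 × 1.920 g H₂O ÷ 18.015 g/mol = 0.21316 mol
Divide by the smallest (0.053285 mol): C 1.000, H 4.000

(B) CH4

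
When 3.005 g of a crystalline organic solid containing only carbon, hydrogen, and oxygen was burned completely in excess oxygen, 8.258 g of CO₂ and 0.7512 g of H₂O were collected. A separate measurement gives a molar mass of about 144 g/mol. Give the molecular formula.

mol C = 8.258 g CO₂ ÷ 44.009 g/mol = 0.18764 mol
mol H = 2 × 0.7512 g H₂O ÷ 18.015 g/mol = 0.083397 mol
mass O = 3.005 − (2.2538 + 0.084064) = 0.66715 g → mol O = 0.66715 ÷ 15.999 = 0.041700 mol
Divide by the smallest (0.041700 mol): C 4.500, H 2.000, O 1.000
Multiplying each by 2 gives whole numbers: C 9.00, H 4.00, O 2.00
Empirical formula: C9H4O2
Empirical-formula mass = 144.13 g/mol; 144 ÷ 144.13 ≈ 1, so the molecular formula is C9H4O2.

C9H4O2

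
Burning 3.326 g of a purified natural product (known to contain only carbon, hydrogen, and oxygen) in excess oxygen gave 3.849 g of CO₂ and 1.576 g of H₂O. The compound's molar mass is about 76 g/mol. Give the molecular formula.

mol C = 3.849 g CO₂ ÷ 44.009 g/mol = 0.087459 mol
mol H = 2 × 1.576 g H₂O ÷ 18.015 g/mol = 0.17497 mol
mass O = 3.326 − (1.0505 + 0.17637) = 2.0992 g → mol O = 2.0992 ÷ 15.999 = 0.13121 mol
Divide by the smallest (0.087459 mol): C 1.000, H 2.001, O 1.500
Multiplying each by 2 gives whole numbers: C 2.00, H 4.00, O 3.00
Empirical formula: C2H4O3
Empirical-formula mass = 76.05 g/mol; 76 ÷ 76.05 ≈ 1, so the molecular formula is C2H4O3.

C2H4O3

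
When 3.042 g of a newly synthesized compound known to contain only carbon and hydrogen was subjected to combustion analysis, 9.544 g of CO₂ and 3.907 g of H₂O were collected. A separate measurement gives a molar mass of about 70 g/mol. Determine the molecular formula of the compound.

mol C = 9.544 g CO₂ ÷ 44.009 g/mol = 0.21686 mol
mol H = 2 × 3.907 g H₂O ÷ 18.015 g/mol = 0.43375 mol
Divide by the smallest (0.21686 mol): C 1.000, H 2.000
Empirical formula: CH2
Empirical-formula mass = 14.03 g/mol; 70 ÷ 14.03 ≈ 5, so the molecular formula is C5H10.

C5H10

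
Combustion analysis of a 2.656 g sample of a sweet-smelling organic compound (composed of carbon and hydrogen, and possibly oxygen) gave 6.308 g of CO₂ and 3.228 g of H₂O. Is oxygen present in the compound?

mol C = 6.308 g CO₂ ÷ 44.009 g/mol = 0.14333 mol
mol H = 2 × 3.228 g H₂O ÷ 18.015 g/mol = 0.35837 mol
C and H account for only 2.0828 g of the 2.656 g sample; the remaining 0.57318 g must be oxygen.

yes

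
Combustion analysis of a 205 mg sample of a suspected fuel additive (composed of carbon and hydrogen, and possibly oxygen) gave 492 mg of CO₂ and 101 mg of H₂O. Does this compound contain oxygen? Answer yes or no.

mol C = 0.492 g CO₂ ÷ 44.009 g/mol = 0.01118 mol
mol H = 2 × 0.101 g H₂O ÷ 18.015 g/mol = 0.01121 mol
C and H account for only 0.1456 g of the 0.205 g sample; the remaining 0.05942 g must be oxygen.

yes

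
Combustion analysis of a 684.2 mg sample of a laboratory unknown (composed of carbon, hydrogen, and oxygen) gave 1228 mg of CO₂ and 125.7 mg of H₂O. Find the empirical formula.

C4H2O3

mol C = 1.228 g CO₂ ÷ 44.009 g/mol = 0.027903 mol
mol H = 2 × 0.1257 g H₂O ÷ 18.015 g/mol = 0.013955 mol
mass O = 0.6842 − (0.33515 + 0.014067) = 0.33499 g → mol O = 0.33499 ÷ 15.999 = 0.020938 mol
Divide by the smallest (0.013955 mol): C 2.000, H 1.000, O 1.500
Multiplying each by 2 gives whole numbers: C 4.00, H 2.00, O 3.00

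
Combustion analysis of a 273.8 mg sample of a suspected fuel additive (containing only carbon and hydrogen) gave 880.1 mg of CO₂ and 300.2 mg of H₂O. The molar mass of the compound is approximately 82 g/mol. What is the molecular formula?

mol C = 0.8801 g CO₂ ÷ 44.009 g/mol = 0.019998 mol
mol H = 2 × 0.3002 g H₂O ÷ 18.015 g/mol = 0.033328 mol
Divide by the smallest (0.019998 mol): C 1.000, H 1.667
Multiplying each by 3 gives whole numbers: C 3.00, H 5.00
Empirical formula: C3H5
Empirical-formula mass = 41.07 g/mol; 82 ÷ 41.07 ≈ 2, so the molecular formula is C6H10.

C6H10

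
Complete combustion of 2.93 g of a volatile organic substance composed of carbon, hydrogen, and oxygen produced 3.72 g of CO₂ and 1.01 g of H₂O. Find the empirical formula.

mol C = 3.72 g CO₂ ÷ 44.009 g/mol = 0.08453 mol
mol H = 2 × 1.01 g H₂O ÷ 18.015 g/mol = 0.1121 mol
mass O = 2.93 − (1.015 + 0.1130) = 1.802 g → mol O = 1.802 ÷ 15.999 = 0.1126 mol
Divide by the smallest (0.08453 mol): C 1.000, H 1.327, O 1.332
Multiplying each by 3 gives whole numbers: C 3.00, H 3.98, O 4.00

C3H4O4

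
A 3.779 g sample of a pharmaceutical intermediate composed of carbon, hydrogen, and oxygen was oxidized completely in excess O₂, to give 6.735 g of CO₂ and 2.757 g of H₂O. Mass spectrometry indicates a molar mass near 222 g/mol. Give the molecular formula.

mol C = 6.735 g CO₂ ÷ 44.009 g/mol = 0.15304 mol
mol H = 2 × 2.757 g H₂O ÷ 18.015 g/mol = 0.30608 mol
mass O = 3.779 − (1.8381 + 0.30853) = 1.6323 g → mol O = 1.6323 ÷ 15.999 = 0.10203 mol
Divide by the smallest (0.10203 mol): C 1.500, H 3.000, O 1.000
Multiplying each by 2 gives whole numbers: C 3.00, H 6.00, O 2.00
Empirical formula: C3H6O2
Empirical-formula mass = 74.08 g/mol; 222 ÷ 74.08 ≈ 3, so the molecular formula is C9H18O6.

C9H18O6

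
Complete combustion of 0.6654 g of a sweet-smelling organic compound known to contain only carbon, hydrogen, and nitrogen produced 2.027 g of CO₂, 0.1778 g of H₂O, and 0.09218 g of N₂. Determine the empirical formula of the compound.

C7H3N

mol C = 2.027 g CO₂ ÷ 44.009 g/mol = 0.046059 mol
mol H = 2 × 0.1778 g H₂O ÷ 18.015 g/mol = 0.019739 mol
mol N = 2 × 0.09218 g N₂ ÷ 28.014 g/mol = 0.0065810 mol
Divide by the smallest (0.0065810 mol): C 6.999, H 2.999, N 1.000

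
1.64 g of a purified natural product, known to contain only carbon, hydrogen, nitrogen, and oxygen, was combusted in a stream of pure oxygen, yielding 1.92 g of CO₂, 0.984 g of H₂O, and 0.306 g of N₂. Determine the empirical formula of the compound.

mol C = 1.92 g CO₂ ÷ 44.009 g/mol = 0.04363 mol
mol H = 2 × 0.984 g H₂O ÷ 18.015 g/mol = 0.1092 mol
mol N = 2 × 0.306 g N₂ ÷ 28.014 g/mol = 0.02185 mol
mass O = 1.64 − (0.5240 + 0.1101 + 0.3060) = 0.6999 g → mol O = 0.6999 ÷ 15.999 = 0.04374 mol
Divide by the smallest (0.02185 mol): C 1.997, H 5.001, N 1.000, O 2.002

C2H5NO2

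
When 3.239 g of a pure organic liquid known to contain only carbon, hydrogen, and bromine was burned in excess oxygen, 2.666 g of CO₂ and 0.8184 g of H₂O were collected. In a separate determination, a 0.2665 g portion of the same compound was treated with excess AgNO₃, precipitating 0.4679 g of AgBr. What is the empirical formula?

C2H3Br

mol C = 2.666 g CO₂ ÷ 44.009 g/mol = 0.060579 mol
mol H = 2 × 0.8184 g H₂O ÷ 18.015 g/mol = 0.090858 mol
From the AgBr data: mol Br per gram of compound = (0.4679 ÷ 187.772) ÷ 0.2665 = 0.0093503 mol/g, so in the 3.239 g combustion sample mol Br = 0.030286 mol
Divide by the smallest (0.030286 mol): C 2.000, H 3.000, Br 1.000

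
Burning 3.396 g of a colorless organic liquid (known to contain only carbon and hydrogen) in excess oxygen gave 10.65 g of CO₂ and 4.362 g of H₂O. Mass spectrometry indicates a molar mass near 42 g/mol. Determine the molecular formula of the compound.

mol C = 10.65 g CO₂ ÷ 44.009 g/mol = 0.24200 mol
mol H = 2 × 4.362 g H₂O ÷ 18.015 g/mol = 0.48426 mol
Divide by the smallest (0.24200 mol): C 1.000, H 2.001
Empirical formula: CH2
Empirical-formula mass = 14.03 g/mol; 42 ÷ 14.03 ≈ 3, so the molecular formula is C3H6.

C3H6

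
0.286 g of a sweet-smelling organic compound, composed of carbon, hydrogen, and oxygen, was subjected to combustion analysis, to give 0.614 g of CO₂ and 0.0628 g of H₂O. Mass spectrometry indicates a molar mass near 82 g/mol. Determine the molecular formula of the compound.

mol C = 0.614 g CO₂ ÷ 44.009 g/mol = 0.01395 mol
mol H = 2 × 0.0628 g H₂O ÷ 18.015 g/mol = 0.006972 mol
mass O = 0.286 − (0.1676 + 0.007028) = 0.1114 g → mol O = 0.1114 ÷ 15.999 = 0.006963 mol
Divide by the smallest (0.006963 mol): C 2.004, H 1.001, O 1.000
Empirical formula: C2HO
Empirical-formula mass = 41.03 g/mol; 82 ÷ 41.03 ≈ 2, so the molecular formula is C4H2O2.

C4H2O2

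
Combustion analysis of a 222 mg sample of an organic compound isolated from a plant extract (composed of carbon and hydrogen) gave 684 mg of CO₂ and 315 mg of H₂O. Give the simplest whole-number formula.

C4H9

mol C = 0.684 g CO₂ ÷ 44.009 g/mol = 0.01554 mol
mol H = 2 × 0.315 g H₂O ÷ 18.015 g/mol = 0.03497 mol
Divide by the smallest (0.01554 mol): C 1.000, H 2.250
Multiplying each by 4 gives whole numbers: C 4.00, H 9.00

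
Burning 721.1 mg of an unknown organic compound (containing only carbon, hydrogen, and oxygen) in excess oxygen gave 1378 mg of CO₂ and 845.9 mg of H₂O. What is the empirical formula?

C2H6O

mol C = 1.378 g CO₂ ÷ 44.009 g/mol = 0.031312 mol
mol H = 2 × 0.8459 g H₂O ÷ 18.015 g/mol = 0.093911 mol
mass O = 0.7211 − (0.37609 + 0.094662) = 0.25035 g → mol O = 0.25035 ÷ 15.999 = 0.015648 mol
Divide by the smallest (0.015648 mol): C 2.001, H 6.001, O 1.000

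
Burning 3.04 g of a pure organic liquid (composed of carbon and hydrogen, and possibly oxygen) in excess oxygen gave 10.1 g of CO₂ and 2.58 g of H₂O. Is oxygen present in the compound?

no

mol C = 10.1 g CO₂ ÷ 44.009 g/mol = 0.2295 mol
mol H = 2 × 2.58 g H₂O ÷ 18.015 g/mol = 0.2864 mol
C and H together account for 3.045 g — essentially the entire 3.04 g sample — so the compound contains no oxygen.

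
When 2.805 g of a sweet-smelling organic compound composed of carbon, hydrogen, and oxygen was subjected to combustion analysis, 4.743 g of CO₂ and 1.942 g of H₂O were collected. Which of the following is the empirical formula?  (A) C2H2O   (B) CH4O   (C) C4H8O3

mol C = 4.743 g CO₂ ÷ 44.009 g/mol = 0.10777 mol
mol H = 2 × 1.942 g H₂O ÷ 18.015 g/mol = 0.21560 mol
mass O = 2.805 − (1.2945 + 0.21732) = 1.2932 g → mol O = 1.2932 ÷ 15.999 = 0.080831 mol
Divide by the smallest (0.080831 mol): C 1.333, H 2.667, O 1.000
Multiplying each by 3 gives whole numbers: C 4.00, H 8.00, O 3.00

(C) C4H8O3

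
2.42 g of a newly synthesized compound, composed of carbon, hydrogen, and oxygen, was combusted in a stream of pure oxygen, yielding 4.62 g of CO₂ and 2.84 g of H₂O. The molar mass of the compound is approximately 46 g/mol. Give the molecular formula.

mol C = 4.62 g CO₂ ÷ 44.009 g/mol = 0.1050 mol
mol H = 2 × 2.84 g H₂O ÷ 18.015 g/mol = 0.3153 mol
mass O = 2.42 − (1.261 + 0.3178) = 0.8413 g → mol O = 0.8413 ÷ 15.999 = 0.05258 mol
Divide by the smallest (0.05258 mol): C 1.996, H 5.996, O 1.000
Empirical formula: C2H6O
Empirical-formula mass = 46.07 g/mol; 46 ÷ 46.07 ≈ 1, so the molecular formula is C2H6O.

C2H6O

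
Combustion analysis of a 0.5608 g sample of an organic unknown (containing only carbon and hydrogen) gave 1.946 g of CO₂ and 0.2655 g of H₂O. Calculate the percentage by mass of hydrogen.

mol C = 1.946 g CO₂ ÷ 44.009 g/mol = 0.044218 mol
mol H = 2 × 0.2655 g H₂O ÷ 18.015 g/mol = 0.029475 mol
mass % H = 0.029711 g ÷ 0.5608 g × 100%

5.30%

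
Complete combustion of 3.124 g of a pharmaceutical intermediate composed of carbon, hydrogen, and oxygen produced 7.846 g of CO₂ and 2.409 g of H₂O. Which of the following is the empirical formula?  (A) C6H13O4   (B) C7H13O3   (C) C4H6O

mol C = 7.846 g CO₂ ÷ 44.009 g/mol = 0.17828 mol
mol H = 2 × 2.409 g H₂O ÷ 18.015 g/mol = 0.26744 mol
mass O = 3.124 − (2.1413 + 0.26958) = 0.71307 g → mol O = 0.71307 ÷ 15.999 = 0.044570 mol
Divide by the smallest (0.044570 mol): C 4.000, H 6.001, O 1.000

(C) C4H6O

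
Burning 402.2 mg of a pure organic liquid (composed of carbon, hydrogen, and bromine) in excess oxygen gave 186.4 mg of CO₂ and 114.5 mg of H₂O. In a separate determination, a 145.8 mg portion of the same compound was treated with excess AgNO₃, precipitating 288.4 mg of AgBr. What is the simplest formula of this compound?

mol C = 0.1864 g CO₂ ÷ 44.009 g/mol = 0.0042355 mol
mol H = 2 × 0.1145 g H₂O ÷ 18.015 g/mol = 0.012712 mol
From the AgBr data: mol Br per gram of compound = (0.2884 ÷ 187.772) ÷ 0.1458 = 0.010534 mol/g, so in the 0.4022 g combustion sample mol Br = 0.0042369 mol
Divide by the smallest (0.0042355 mol): C 1.000, H 3.001, Br 1.000

CH3Br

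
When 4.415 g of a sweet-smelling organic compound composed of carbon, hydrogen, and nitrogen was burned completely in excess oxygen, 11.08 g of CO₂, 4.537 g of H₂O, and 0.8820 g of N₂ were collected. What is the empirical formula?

C4H8N

mol C = 11.08 g CO₂ ÷ 44.009 g/mol = 0.25177 mol
mol H = 2 × 4.537 g H₂O ÷ 18.015 g/mol = 0.50369 mol
mol N = 2 × 0.8820 g N₂ ÷ 28.014 g/mol = 0.062969 mol
Divide by the smallest (0.062969 mol): C 3.998, H 7.999, N 1.000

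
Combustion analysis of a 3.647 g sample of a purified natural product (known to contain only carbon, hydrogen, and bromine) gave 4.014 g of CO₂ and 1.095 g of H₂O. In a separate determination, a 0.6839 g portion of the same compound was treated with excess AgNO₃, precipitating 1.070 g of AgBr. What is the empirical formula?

mol C = 4.014 g CO₂ ÷ 44.009 g/mol = 0.091209 mol
mol H = 2 × 1.095 g H₂O ÷ 18.015 g/mol = 0.12157 mol
From the AgBr data: mol Br per gram of compound = (1.070 ÷ 187.772) ÷ 0.6839 = 0.0083322 mol/g, so in the 3.647 g combustion sample mol Br = 0.030388 mol
Divide by the smallest (0.030388 mol): C 3.002, H 4.000, Br 1.000

C3H4Br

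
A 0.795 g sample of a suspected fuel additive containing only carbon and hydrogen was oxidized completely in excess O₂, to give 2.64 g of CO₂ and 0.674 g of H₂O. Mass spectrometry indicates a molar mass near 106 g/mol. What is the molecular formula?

mol C = 2.64 g CO₂ ÷ 44.009 g/mol = 0.05999 mol
mol H = 2 × 0.674 g H₂O ÷ 18.015 g/mol = 0.07483 mol
Divide by the smallest (0.05999 mol): C 1.000, H 1.247
Multiplying each by 4 gives whole numbers: C 4.00, H 4.99
Empirical formula: C4H5
Empirical-formula mass = 53.08 g/mol; 106 ÷ 53.08 ≈ 2, so the molecular formula is C8H10.

C8H10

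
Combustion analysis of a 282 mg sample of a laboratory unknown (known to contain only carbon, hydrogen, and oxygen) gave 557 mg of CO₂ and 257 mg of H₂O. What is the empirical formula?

C4H9O2

mol C = 0.557 g CO₂ ÷ 44.009 g/mol = 0.01266 mol
mol H = 2 × 0.257 g H₂O ÷ 18.015 g/mol = 0.02853 mol
mass O = 0.282 − (0.1520 + 0.02876) = 0.1012 g → mol O = 0.1012 ÷ 15.999 = 0.006327 mol
Divide by the smallest (0.006327 mol): C 2.000, H 4.510, O 1.000
Multiplying each by 2 gives whole numbers: C 4.00, H 9.02, O 2.00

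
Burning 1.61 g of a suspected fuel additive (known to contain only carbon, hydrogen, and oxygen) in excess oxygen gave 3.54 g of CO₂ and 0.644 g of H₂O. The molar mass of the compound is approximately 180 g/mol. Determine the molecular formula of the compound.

mol C = 3.54 g CO₂ ÷ 44.009 g/mol = 0.08044 mol
mol H = 2 × 0.644 g H₂O ÷ 18.015 g/mol = 0.07150 mol
mass O = 1.61 − (0.9661 + 0.07207) = 0.5718 g → mol O = 0.5718 ÷ 15.999 = 0.03574 mol
Divide by the smallest (0.03574 mol): C 2.251, H 2.000, O 1.000
Multiplying each by 4 gives whole numbers: C 9.00, H 8.00, O 4.00
Empirical formula: C9H8O4
Empirical-formula mass = 180.16 g/mol; 180 ÷ 180.16 ≈ 1, so the molecular formula is C9H8O4.

C9H8O4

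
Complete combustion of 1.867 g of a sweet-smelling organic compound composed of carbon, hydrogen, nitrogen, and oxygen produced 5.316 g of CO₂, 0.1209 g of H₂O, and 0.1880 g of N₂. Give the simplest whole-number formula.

mol C = 5.316 g CO₂ ÷ 44.009 g/mol = 0.12079 mol
mol H = 2 × 0.1209 g H₂O ÷ 18.015 g/mol = 0.013422 mol
mol N = 2 × 0.1880 g N₂ ÷ 28.014 g/mol = 0.013422 mol
mass O = 1.867 − (1.4509 + 0.013530 + 0.18800) = 0.21462 g → mol O = 0.21462 ÷ 15.999 = 0.013415 mol
Divide by the smallest (0.013415 mol): C 9.005, H 1.001, N 1.001, O 1.000

C9HNO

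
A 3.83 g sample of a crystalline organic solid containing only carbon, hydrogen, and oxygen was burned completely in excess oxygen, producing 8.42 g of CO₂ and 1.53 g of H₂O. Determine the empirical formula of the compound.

C9H8O4

mol C = 8.42 g CO₂ ÷ 44.009 g/mol = 0.1913 mol
mol H = 2 × 1.53 g H₂O ÷ 18.015 g/mol = 0.1699 mol
mass O = 3.83 − (2.298 + 0.1712) = 1.361 g → mol O = 1.361 ÷ 15.999 = 0.08505 mol
Divide by the smallest (0.08505 mol): C 2.249, H 1.997, O 1.000
Multiplying each by 4 gives whole numbers: C 9.00, H 7.99, O 4.00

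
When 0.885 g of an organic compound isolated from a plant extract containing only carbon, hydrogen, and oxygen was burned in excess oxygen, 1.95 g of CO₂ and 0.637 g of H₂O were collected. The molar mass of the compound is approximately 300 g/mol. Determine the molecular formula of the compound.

mol C = 1.95 g CO₂ ÷ 44.009 g/mol = 0.04431 mol
mol H = 2 × 0.637 g H₂O ÷ 18.015 g/mol = 0.07072 mol
mass O = 0.885 − (0.5322 + 0.07128) = 0.2815 g → mol O = 0.2815 ÷ 15.999 = 0.01760 mol
Divide by the smallest (0.01760 mol): C 2.518, H 4.019, O 1.000
Multiplying each by 2 gives whole numbers: C 5.04, H 8.04, O 2.00
Empirical formula: C5H8O2
Empirical-formula mass = 100.12 g/mol; 300 ÷ 100.12 ≈ 3, so the molecular formula is C15H24O6.

C15H24O6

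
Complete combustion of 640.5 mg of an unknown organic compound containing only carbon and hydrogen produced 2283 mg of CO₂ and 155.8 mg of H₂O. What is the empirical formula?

mol C = 2.283 g CO₂ ÷ 44.009 g/mol = 0.051876 mol
mol H = 2 × 0.1558 g H₂O ÷ 18.015 g/mol = 0.017297 mol
Divide by the smallest (0.017297 mol): C 2.999, H 1.000

C3H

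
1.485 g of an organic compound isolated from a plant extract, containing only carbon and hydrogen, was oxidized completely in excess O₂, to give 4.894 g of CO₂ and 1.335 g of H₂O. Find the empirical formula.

C3H4

mol C = 4.894 g CO₂ ÷ 44.009 g/mol = 0.11120 mol
mol H = 2 × 1.335 g H₂O ÷ 18.015 g/mol = 0.14821 mol
Divide by the smallest (0.11120 mol): C 1.000, H 1.333
Multiplying each by 3 gives whole numbers: C 3.00, H 4.00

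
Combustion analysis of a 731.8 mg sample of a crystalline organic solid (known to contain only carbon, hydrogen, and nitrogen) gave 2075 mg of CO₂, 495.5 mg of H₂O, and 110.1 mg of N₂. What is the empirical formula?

C6H7N

mol C = 2.075 g CO₂ ÷ 44.009 g/mol = 0.047149 mol
mol H = 2 × 0.4955 g H₂O ÷ 18.015 g/mol = 0.055010 mol
mol N = 2 × 0.1101 g N₂ ÷ 28.014 g/mol = 0.0078604 mol
Divide by the smallest (0.0078604 mol): C 5.998, H 6.998, N 1.000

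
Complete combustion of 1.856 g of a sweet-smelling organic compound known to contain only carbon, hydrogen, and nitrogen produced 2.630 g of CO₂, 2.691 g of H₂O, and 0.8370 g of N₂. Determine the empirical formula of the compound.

mol C = 2.630 g CO₂ ÷ 44.009 g/mol = 0.059761 mol
mol H = 2 × 2.691 g H₂O ÷ 18.015 g/mol = 0.29875 mol
mol N = 2 × 0.8370 g N₂ ÷ 28.014 g/mol = 0.059756 mol
Divide by the smallest (0.059756 mol): C 1.000, H 5.000, N 1.000

CH5N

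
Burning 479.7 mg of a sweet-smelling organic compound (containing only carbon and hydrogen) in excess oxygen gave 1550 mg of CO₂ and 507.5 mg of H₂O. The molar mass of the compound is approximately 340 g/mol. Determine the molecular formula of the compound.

mol C = 1.550 g CO₂ ÷ 44.009 g/mol = 0.035220 mol
mol H = 2 × 0.5075 g H₂O ÷ 18.015 g/mol = 0.056342 mol
Divide by the smallest (0.035220 mol): C 1.000, H 1.600
Multiplying each by 5 gives whole numbers: C 5.00, H 8.00
Empirical formula: C5H8
Empirical-formula mass = 68.12 g/mol; 340 ÷ 68.12 ≈ 5, so the molecular formula is C25H40.

C25H40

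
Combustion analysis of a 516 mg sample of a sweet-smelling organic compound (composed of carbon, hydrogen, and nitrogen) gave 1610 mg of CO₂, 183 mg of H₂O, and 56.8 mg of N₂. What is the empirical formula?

mol C = 1.61 g CO₂ ÷ 44.009 g/mol = 0.03658 mol
mol H = 2 × 0.183 g H₂O ÷ 18.015 g/mol = 0.02032 mol
mol N = 2 × 0.0568 g N₂ ÷ 28.014 g/mol = 0.004055 mol
Divide by the smallest (0.004055 mol): C 9.022, H 5.010, N 1.000

C9H5N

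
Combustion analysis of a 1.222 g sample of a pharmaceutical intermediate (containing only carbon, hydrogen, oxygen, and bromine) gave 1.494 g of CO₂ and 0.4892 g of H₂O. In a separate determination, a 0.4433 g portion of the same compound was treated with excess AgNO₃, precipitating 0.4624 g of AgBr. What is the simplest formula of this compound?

mol C = 1.494 g CO₂ ÷ 44.009 g/mol = 0.033948 mol
mol H = 2 × 0.4892 g H₂O ÷ 18.015 g/mol = 0.054310 mol
From the AgBr data: mol Br per gram of compound = (0.4624 ÷ 187.772) ÷ 0.4433 = 0.0055551 mol/g, so in the 1.222 g combustion sample mol Br = 0.0067883 mol
mass O = 1.222 − (0.40774 + 0.054745 + 0.54241) = 0.21710 g → mol O = 0.21710 ÷ 15.999 = 0.013570 mol
Divide by the smallest (0.0067883 mol): C 5.001, H 8.001, Br 1.000, O 1.999

C5H8BrO2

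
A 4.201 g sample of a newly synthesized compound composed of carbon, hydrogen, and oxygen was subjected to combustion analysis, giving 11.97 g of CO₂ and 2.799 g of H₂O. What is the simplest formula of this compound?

mol C = 11.97 g CO₂ ÷ 44.009 g/mol = 0.27199 mol
mol H = 2 × 2.799 g H₂O ÷ 18.015 g/mol = 0.31074 mol
mass O = 4.201 − (3.2669 + 0.31323) = 0.62090 g → mol O = 0.62090 ÷ 15.999 = 0.038809 mol
Divide by the smallest (0.038809 mol): C 7.008, H 8.007, O 1.000

C7H8O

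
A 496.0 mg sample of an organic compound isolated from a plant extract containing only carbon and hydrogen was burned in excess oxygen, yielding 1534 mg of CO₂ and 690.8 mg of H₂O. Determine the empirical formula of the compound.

mol C = 1.534 g CO₂ ÷ 44.009 g/mol = 0.034857 mol
mol H = 2 × 0.6908 g H₂O ÷ 18.015 g/mol = 0.076692 mol
Divide by the smallest (0.034857 mol): C 1.000, H 2.200
Multiplying each by 5 gives whole numbers: C 5.00, H 11.00

C5H11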